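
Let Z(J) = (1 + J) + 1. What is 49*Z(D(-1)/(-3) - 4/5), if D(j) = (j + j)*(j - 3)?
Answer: -1078/15 ≈ -71.867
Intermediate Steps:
D(j) = 2*j*(-3 + j) (D(j) = (2*j)*(-3 + j) = 2*j*(-3 + j))
Z(J) = 2 + J
49*Z(D(-1)/(-3) - 4/5) = 49*(2 + ((2*(-1)*(-3 - 1))/(-3) - 4/5)) = 49*(2 + ((2*(-1)*(-4))*(-1/3) - 4*1/5)) = 49*(2 + (8*(-1/3) - 4/5)) = 49*(2 + (-8/3 - 4/5)) = 49*(2 - 52/15) = 49*(-22/15) = -1078/15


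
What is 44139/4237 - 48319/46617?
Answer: 1852900160/197516229 ≈ 9.3810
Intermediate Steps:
44139/4237 - 48319/46617 = 1852900160/197516229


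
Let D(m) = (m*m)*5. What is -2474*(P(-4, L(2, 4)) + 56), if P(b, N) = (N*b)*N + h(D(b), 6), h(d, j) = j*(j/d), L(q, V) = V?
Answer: 186787/10 ≈ 18679.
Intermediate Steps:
D(m) = 5*m² (D(m) = m²*5 = 5*m²)
h(d, j) = j²/d
P(b, N) = 36/(5*b²) + b*N² (P(b, N) = (N*b)*N + 6²/(5*b²) = b*N² + (1/(5*b²))*36 = b*N² + 36/(5*b²) = 36/(5*b²) + b*N²)
-2474*(P(-4, L(2, 4)) + 56) = -2474*(((36/5)/(-4)² - 4*4²) + 56) = -2474*(((36/5)*(1/16) - 4*16) + 56) = -2474*((9/20 - 64) + 56) = -2474*(-1271/20 + 56) = -2474*(-151/20) = 186787/10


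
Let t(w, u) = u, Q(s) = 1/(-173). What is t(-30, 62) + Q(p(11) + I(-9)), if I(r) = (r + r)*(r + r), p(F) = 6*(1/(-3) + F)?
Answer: 10725/173 ≈ 61.994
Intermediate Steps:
p(F) = -2 + 6*F (p(F) = 6*(-⅓ + F) = -2 + 6*F)
I(r) = 4*r² (I(r) = (2*r)*(2*r) = 4*r²)
Q(s) = -1/173
t(-30, 62) + Q(p(11) + I(-9)) = 62 - 1/173 = 10725/173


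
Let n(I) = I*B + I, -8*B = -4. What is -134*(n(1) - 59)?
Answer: 7705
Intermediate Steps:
B = 1/2 (B = -1/8*(-4) = 1/2 ≈ 0.50000)
n(I) = 3*I/2 (n(I) = I*(1/2) + I = I/2 + I = 3*I/2)
-134*(n(1) - 59) = -134*((3/2)*1 - 59) = -134*(3/2 - 59) = -134*(-115/2) = 7705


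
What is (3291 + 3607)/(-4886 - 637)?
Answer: -6898/5523 ≈ -1.2490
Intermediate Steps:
(3291 + 3607)/(-4886 - 637) = 6898/(-5523) = 6898*(-1/5523) = -6898/5523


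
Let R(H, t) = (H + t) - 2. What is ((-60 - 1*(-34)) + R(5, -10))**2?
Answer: 1089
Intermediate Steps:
R(H, t) = -2 + H + t
((-60 - 1*(-34)) + R(5, -10))**2 = ((-60 - 1*(-34)) + (-2 + 5 - 10))**2 = ((-60 + 34) - 7)**2 = (-26 - 7)**2 = (-33)**2 = 1089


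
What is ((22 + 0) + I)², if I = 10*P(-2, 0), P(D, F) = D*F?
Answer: 484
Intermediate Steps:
I = 0 (I = 10*(-2*0) = 10*0 = 0)
((22 + 0) + I)² = ((22 + 0) + 0)² = (22 + 0)² = 22² = 484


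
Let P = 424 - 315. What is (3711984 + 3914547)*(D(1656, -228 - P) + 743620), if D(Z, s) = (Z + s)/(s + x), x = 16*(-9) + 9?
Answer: 2676815684213451/472 ≈ 5.6712e+12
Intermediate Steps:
P = 109
x = -135 (x = -144 + 9 = -135)
D(Z, s) = (Z + s)/(-135 + s) (D(Z, s) = (Z + s)/(s - 135) = (Z + s)/(-135 + s))
(3711984 + 3914547)*(D(1656, -228 - P) + 743620) = (3711984 + 3914547)*((1656 + (-228 - 1*109))/(-135 + (-228 - 1*109)) + 743620) = 7626531*((1656 + (-228 - 109))/(-135 + (-228 - 109)) + 743620) = 7626531*((1656 - 337)/(-135 - 337) + 743620) = 7626531*(1319/(-472) + 743620) = 7626531*(-1/472*1319 + 743620) = 7626531*(-1319/472 + 743620) = 7626531*(350987321/472) = 2676815684213451/472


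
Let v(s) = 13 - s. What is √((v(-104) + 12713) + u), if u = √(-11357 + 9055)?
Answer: √(12830 + I*√2302) ≈ 113.27 + 0.2118*I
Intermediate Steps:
u = I*√2302 (u = √(-2302) = I*√2302 ≈ 47.979*I)
√((v(-104) + 12713) + u) = √(((13 - 1*(-104)) + 12713) + I*√2302) = √(((13 + 104) + 12713) + I*√2302) = √((117 + 12713) + I*√2302) = √(12830 + I*√2302)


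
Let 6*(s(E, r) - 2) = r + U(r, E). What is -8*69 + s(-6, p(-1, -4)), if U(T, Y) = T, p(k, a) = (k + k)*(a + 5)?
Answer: -1652/3 ≈ -550.67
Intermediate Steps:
p(k, a) = 2*k*(5 + a) (p(k, a) = (2*k)*(5 + a) = 2*k*(5 + a))
s(E, r) = 2 + r/3 (s(E, r) = 2 + (r + r)/6 = 2 + (2*r)/6 = 2 + r/3)
-8*69 + s(-6, p(-1, -4)) = -8*69 + (2 + (2*(-1)*(5 - 4))/3) = -552 + (2 + (2*(-1)*1)/3) = -552 + (2 + (⅓)*(-2)) = -552 + (2 - ⅔) = -552 + 4/3 = -1652/3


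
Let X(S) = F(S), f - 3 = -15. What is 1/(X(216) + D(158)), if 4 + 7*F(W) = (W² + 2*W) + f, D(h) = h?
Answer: 7/48178 ≈ 0.00014529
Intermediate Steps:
f = -12 (f = 3 - 15 = -12)
F(W) = -16/7 + W²/7 + 2*W/7 (F(W) = -4/7 + ((W² + 2*W) - 12)/7 = -4/7 + (-12 + W² + 2*W)/7 = -4/7 + (-12/7 + W²/7 + 2*W/7) = -16/7 + W²/7 + 2*W/7)
X(S) = -16/7 + S²/7 + 2*S/7
1/(X(216) + D(158)) = 1/((-16/7 + (⅐)*216² + (2/7)*216) + 158) = 1/((-16/7 + (⅐)*46656 + 432/7) + 158) = 1/((-16/7 + 46656/7 + 432/7) + 158) = 1/(47072/7 + 158) = 1/(48178/7) = 7/48178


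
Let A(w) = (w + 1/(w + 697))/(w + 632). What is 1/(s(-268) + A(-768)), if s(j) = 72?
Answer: 9656/749761 ≈ 0.012879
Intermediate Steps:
A(w) = (w + 1/(697 + w))/(632 + w)
1/(s(-268) + A(-768)) = 1/(72 + (1 + (-768)**2 + 697*(-768))/(440504 + (-768)**2 + 1329*(-768))) = 1/(72 + (1 + 589824 - 535296)/(440504 + 589824 - 1020672)) = 1/(72 + 54529/9656) = 1/(749761/9656) = 9656/749761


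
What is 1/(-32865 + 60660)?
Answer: 1/27795 ≈ 3.5978e-5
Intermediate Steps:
1/(-32865 + 60660) = 1/27795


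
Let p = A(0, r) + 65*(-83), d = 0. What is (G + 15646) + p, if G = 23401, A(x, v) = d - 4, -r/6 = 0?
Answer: 33648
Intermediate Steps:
r = 0 (r = -6*0 = 0)
A(x, v) = -4 (A(x, v) = 0 - 4 = -4)
p = -5399 (p = -4 + 65*(-83) = -4 - 5395 = -5399)
(G + 15646) + p = (23401 + 15646) - 5399 = 39047 - 5399 = 33648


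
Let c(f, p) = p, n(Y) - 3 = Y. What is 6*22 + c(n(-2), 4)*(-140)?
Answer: -428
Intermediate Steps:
n(Y) = 3 + Y
6*22 + c(n(-2), 4)*(-140) = 6*22 + 4*(-140) = 132 - 560 = -428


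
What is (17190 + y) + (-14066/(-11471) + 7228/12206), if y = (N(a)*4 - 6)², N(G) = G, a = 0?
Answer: 1206076719930/70007513 ≈ 17228.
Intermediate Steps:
y = 36 (y = (0*4 - 6)² = (0 - 6)² = (-6)² = 36)
(17190 + y) + (-14066/(-11471) + 7228/12206) = (17190 + 36) + (-14066/(-11471) + 7228/12206) = 17226 + (-14066*(-1/11471) + 7228*(1/12206)) = 17226 + (14066/11471 + 3614/6103) = 17226 + 127300992/70007513 = 1206076719930/70007513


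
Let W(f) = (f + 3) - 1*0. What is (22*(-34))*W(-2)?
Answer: -748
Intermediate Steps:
W(f) = 3 + f (W(f) = (3 + f) + 0 = 3 + f)
(22*(-34))*W(-2) = (22*(-34))*(3 - 2) = -748*1 = -748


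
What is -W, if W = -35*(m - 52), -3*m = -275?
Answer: 4165/3 ≈ 1388.3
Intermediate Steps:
m = 275/3 (m = -⅓*(-275) = 275/3 ≈ 91.667)
W = -4165/3 (W = -35*(275/3 - 52) = -35*119/3 = -4165/3 ≈ -1388.3)
-W = -1*(-4165/3) = 4165/3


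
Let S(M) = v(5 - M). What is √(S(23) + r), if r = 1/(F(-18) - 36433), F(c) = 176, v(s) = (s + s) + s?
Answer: I*√70986818903/36257 ≈ 7.3485*I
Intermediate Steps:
v(s) = 3*s (v(s) = 2*s + s = 3*s)
S(M) = 15 - 3*M (S(M) = 3*(5 - M) = 15 - 3*M)
r = -1/36257 (r = 1/(176 - 36433) = 1/(-36257) = -1/36257 ≈ -2.7581e-5)
√(S(23) + r) = √((15 - 3*23) - 1/36257) = √((15 - 69) - 1/36257) = √(-54 - 1/36257) = √(-1957879/36257) = I*√70986818903/36257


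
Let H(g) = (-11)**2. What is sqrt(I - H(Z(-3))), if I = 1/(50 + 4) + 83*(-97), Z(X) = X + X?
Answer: 11*I*sqrt(21882)/18 ≈ 90.399*I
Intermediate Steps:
Z(X) = 2*X
H(g) = 121
I = -434753/54 (I = 1/54 - 8051 = -434753/54 ≈ -8051.0)
sqrt(I - H(Z(-3))) = sqrt(-434753/54 - 1*121) = sqrt(-434753/54 - 121) = sqrt(-441287/54) = 11*I*sqrt(21882)/18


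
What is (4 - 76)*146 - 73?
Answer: -10585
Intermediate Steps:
(4 - 76)*146 - 73 = -72*146 - 73 = -10512 - 73 = -10585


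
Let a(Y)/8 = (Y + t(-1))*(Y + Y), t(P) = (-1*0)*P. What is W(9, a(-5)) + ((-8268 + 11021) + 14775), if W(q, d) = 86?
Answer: 17614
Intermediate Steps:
t(P) = 0 (t(P) = 0*P = 0)
a(Y) = 16*Y**2 (a(Y) = 8*((Y + 0)*(Y + Y)) = 8*(Y*(2*Y)) = 8*(2*Y**2) = 16*Y**2)
W(9, a(-5)) + ((-8268 + 11021) + 14775) = 86 + ((-8268 + 11021) + 14775) = 86 + (2753 + 14775) = 86 + 17528 = 17614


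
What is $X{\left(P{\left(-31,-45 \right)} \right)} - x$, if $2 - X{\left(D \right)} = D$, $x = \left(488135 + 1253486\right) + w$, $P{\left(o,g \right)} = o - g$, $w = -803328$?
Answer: $-938305$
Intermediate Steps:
$x = 938293$ ($x = \left(488135 + 1253486\right) - 803328 = 1741621 - 803328 = 938293$)
$X{\left(D \right)} = 2 - D$
$X{\left(P{\left(-31,-45 \right)} \right)} - x = \left(2 - \left(-31 - -45\right)\right) - 938293 = \left(2 - \left(-31 + 45\right)\right) - 938293 = \left(2 - 14\right) - 938293 = -12 - 938293 = -938305$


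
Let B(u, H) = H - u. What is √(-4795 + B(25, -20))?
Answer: 22*I*√10 ≈ 69.57*I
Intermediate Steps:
√(-4795 + B(25, -20)) = √(-4795 + (-20 - 1*25)) = √(-4795 + (-20 - 25)) = √(-4795 - 45) = √(-4840) = 22*I*√10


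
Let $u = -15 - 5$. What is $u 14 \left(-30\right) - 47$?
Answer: $8353$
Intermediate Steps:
$u = -20$
$u 14 \left(-30\right) - 47 = \left(-20\right) 14 \left(-30\right) - 47 = \left(-280\right) \left(-30\right) + \left(-47 + 0\right) = 8400 - 47 = 8353$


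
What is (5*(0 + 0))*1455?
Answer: 0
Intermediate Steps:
(5*(0 + 0))*1455 = (5*0)*1455 = 0*1455 = 0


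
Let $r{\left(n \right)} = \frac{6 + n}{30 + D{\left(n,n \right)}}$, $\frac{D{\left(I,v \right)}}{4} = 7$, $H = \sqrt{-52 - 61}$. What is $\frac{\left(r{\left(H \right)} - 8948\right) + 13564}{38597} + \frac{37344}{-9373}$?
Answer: $- \frac{3118837637}{807024673} + \frac{i \sqrt{113}}{2238626} \approx -3.8646 + 4.7485 \cdot 10^{-6} i$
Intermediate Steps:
$H = i \sqrt{113}$ ($H = \sqrt{-113} = i \sqrt{113} \approx 10.63 i$)
$D{\left(I,v \right)} = 28$ ($D{\left(I,v \right)} = 4 \cdot 7 = 28$)
$r{\left(n \right)} = \frac{3}{29} + \frac{n}{58}$ ($r{\left(n \right)} = \frac{6 + n}{30 + 28} = \frac{6 + n}{58} = \left(6 + n\right) \frac{1}{58} = \frac{3}{29} + \frac{n}{58}$)
$\frac{\left(r{\left(H \right)} - 8948\right) + 13564}{38597} + \frac{37344}{-9373} = \frac{\left(\left(\frac{3}{29} + \frac{i \sqrt{113}}{58}\right) - 8948\right) + 13564}{38597} + \frac{37344}{-9373} = \left(\left(\left(\frac{3}{29} + \frac{i \sqrt{113}}{58}\right) - 8948\right) + 13564\right) \frac{1}{38597} + 37344 \left(- \frac{1}{9373}\right) = \left(\left(- \frac{259489}{29} + \frac{i \sqrt{113}}{58}\right) + 13564\right) \frac{1}{38597} - \frac{37344}{9373} = \left(\frac{133867}{29} + \frac{i \sqrt{113}}{58}\right) \frac{1}{38597} - \frac{37344}{9373} = \left(\frac{133867}{1119313} + \frac{i \sqrt{113}}{2238626}\right) - \frac{37344}{9373} = - \frac{3118837637}{807024673} + \frac{i \sqrt{113}}{2238626}$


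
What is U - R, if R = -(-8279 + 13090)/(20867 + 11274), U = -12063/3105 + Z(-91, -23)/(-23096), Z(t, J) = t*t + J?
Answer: -1572304629263/384155017380 ≈ -4.0929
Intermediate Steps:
Z(t, J) = J + t² (Z(t, J) = t² + J = J + t²)
U = -50708023/11952180 (U = -12063/3105 + (-23 + (-91)²)/(-23096) = -12063*1/3105 + (-23 + 8281)*(-1/23096) = -4021/1035 + 8258*(-1/23096) = -4021/1035 - 4129/11548 = -50708023/11952180 ≈ -4.2426)
R = -4811/32141 ≈ -0.14968
U - R = -50708023/11952180 - 1*(-4811/32141) = -50708023/11952180 + 4811/32141 = -1572304629263/384155017380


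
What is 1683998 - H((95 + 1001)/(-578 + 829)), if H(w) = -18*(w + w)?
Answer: 422722954/251 ≈ 1.6842e+6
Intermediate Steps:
H(w) = -36*w
1683998 - H((95 + 1001)/(-578 + 829)) = 1683998 - (-36)*(95 + 1001)/(-578 + 829) = 1683998 - (-36)*1096/251 = 1683998 - 1*(-39456/251) = 1683998 + 39456/251 = 422722954/251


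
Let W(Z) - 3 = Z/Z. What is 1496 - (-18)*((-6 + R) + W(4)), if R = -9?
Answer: 1298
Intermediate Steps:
W(Z) = 4 (W(Z) = 3 + Z/Z = 3 + 1 = 4)
1496 - (-18)*((-6 + R) + W(4)) = 1496 - (-18)*((-6 - 9) + 4) = 1496 - (-18)*(-15 + 4) = 1496 - (-18)*(-11) = 1496 - 1*198 = 1496 - 198 = 1298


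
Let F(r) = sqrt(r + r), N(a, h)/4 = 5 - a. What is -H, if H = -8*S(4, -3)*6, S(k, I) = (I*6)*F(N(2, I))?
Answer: -1728*sqrt(6) ≈ -4232.7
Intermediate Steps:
N(a, h) = 20 - 4*a (N(a, h) = 4*(5 - a) = 20 - 4*a)
F(r) = sqrt(2)*sqrt(r) (F(r) = sqrt(2*r) = sqrt(2)*sqrt(r))
S(k, I) = 12*I*sqrt(6) (S(k, I) = (I*6)*(sqrt(2)*sqrt(20 - 4*2)) = (6*I)*(sqrt(2)*sqrt(20 - 8)) = (6*I)*(sqrt(2)*sqrt(12)) = (6*I)*(sqrt(2)*(2*sqrt(3))) = (6*I)*(2*sqrt(6)) = 12*I*sqrt(6))
H = 1728*sqrt(6) (H = -96*(-3)*sqrt(6)*6 = -(-288)*sqrt(6)*6 = (288*sqrt(6))*6 = 1728*sqrt(6) ≈ 4232.7)
-H = -1728*sqrt(6)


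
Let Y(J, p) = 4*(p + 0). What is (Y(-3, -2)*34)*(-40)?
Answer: 10880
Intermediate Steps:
Y(J, p) = 4*p
(Y(-3, -2)*34)*(-40) = ((4*(-2))*34)*(-40) = -8*34*(-40) = -272*(-40) = 10880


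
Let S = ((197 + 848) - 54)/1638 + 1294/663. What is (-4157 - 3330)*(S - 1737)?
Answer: 361601937509/27846 ≈ 1.2986e+7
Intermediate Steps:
S = 71195/27846 (S = (1045 - 54)*(1/1638) + 1294*(1/663) = 991*(1/1638) + 1294/663 = 991/1638 + 1294/663 = 71195/27846 ≈ 2.5567)
(-4157 - 3330)*(S - 1737) = (-4157 - 3330)*(71195/27846 - 1737) = -7487*(-48297307/27846) = 361601937509/27846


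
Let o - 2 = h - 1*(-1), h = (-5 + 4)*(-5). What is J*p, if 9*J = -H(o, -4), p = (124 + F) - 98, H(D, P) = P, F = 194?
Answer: 880/9 ≈ 97.778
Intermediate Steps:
h = 5 (h = -1*(-5) = 5)
o = 8 (o = 2 + (5 - 1*(-1)) = 2 + (5 + 1) = 2 + 6 = 8)
p = 220 (p = (124 + 194) - 98 = 318 - 98 = 220)
J = 4/9 (J = (-1*(-4))/9 = (⅑)*4 = 4/9 ≈ 0.44444)
J*p = (4/9)*220 = 880/9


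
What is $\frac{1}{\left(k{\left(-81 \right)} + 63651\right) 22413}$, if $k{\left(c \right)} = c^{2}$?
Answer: $\frac{1}{1573661556} \approx 6.3546 \cdot 10^{-10}$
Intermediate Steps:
$\frac{1}{\left(k{\left(-81 \right)} + 63651\right) 22413} = \frac{1}{\left(\left(-81\right)^{2} + 63651\right) 22413} = \frac{1}{6561 + 63651} \cdot \frac{1}{22413} = \frac{1}{70212} \cdot \frac{1}{22413} = \frac{1}{1573661556}$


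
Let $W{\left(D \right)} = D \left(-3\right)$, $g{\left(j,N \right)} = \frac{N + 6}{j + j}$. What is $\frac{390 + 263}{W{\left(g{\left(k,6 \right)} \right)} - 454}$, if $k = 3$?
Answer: $- \frac{653}{460} \approx -1.4196$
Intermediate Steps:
$g{\left(j,N \right)} = \frac{6 + N}{2 j}$
$W{\left(D \right)} = - 3 D$
$\frac{390 + 263}{W{\left(g{\left(k,6 \right)} \right)} - 454} = \frac{390 + 263}{- 3 \frac{6 + 6}{2 \cdot 3} - 454} = \frac{653}{- 3 \cdot \frac{1}{2} \cdot \frac{1}{3} \cdot 12 - 454} = \frac{653}{\left(-3\right) 2 - 454} = \frac{653}{-6 - 454} = \frac{653}{-460} = 653 \left(- \frac{1}{460}\right) = - \frac{653}{460}$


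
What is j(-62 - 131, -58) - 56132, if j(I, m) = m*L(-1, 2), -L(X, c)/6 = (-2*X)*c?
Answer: -54740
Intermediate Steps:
L(X, c) = 12*X*c (L(X, c) = -6*(-2*X)*c = -(-12)*X*c = 12*X*c)
j(I, m) = -24*m (j(I, m) = m*(12*(-1)*2) = m*(-24) = -24*m)
j(-62 - 131, -58) - 56132 = -24*(-58) - 56132 = 1392 - 56132 = -54740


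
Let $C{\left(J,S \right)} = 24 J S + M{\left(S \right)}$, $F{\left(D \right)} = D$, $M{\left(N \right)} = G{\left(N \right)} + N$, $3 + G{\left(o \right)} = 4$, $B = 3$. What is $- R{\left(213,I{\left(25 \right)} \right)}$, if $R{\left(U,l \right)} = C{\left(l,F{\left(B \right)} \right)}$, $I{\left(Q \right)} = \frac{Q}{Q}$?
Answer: $-76$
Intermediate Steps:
$G{\left(o \right)} = 1$ ($G{\left(o \right)} = -3 + 4 = 1$)
$M{\left(N \right)} = 1 + N$
$C{\left(J,S \right)} = 1 + S + 24 J S$ ($C{\left(J,S \right)} = 24 J S + \left(1 + S\right) = 1 + S + 24 J S$)
$I{\left(Q \right)} = 1$
$R{\left(U,l \right)} = 4 + 72 l$ ($R{\left(U,l \right)} = 1 + 3 + 24 l 3 = 1 + 3 + 72 l = 4 + 72 l$)
$- R{\left(213,I{\left(25 \right)} \right)} = - (4 + 72 \cdot 1) = - (4 + 72) = \left(-1\right) 76 = -76$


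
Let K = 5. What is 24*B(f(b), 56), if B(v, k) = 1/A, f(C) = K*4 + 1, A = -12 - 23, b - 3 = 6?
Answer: -24/35 ≈ -0.68571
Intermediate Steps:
b = 9 (b = 3 + 6 = 9)
A = -35
f(C) = 21 (f(C) = 5*4 + 1 = 20 + 1 = 21)
B(v, k) = -1/35 (B(v, k) = 1/(-35) = -1/35)
24*B(f(b), 56) = 24*(-1/35) = -24/35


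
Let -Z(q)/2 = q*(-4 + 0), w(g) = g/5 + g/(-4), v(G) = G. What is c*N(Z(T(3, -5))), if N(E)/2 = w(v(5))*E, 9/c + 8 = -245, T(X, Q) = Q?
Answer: -180/253 ≈ -0.71146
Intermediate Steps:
w(g) = -g/20 (w(g) = g*(⅕) + g*(-¼) = g/5 - g/4 = -g/20)
c = -9/253 (c = 9/(-8 - 245) = 9/(-253) = 9*(-1/253) = -9/253 ≈ -0.035573)
Z(q) = 8*q (Z(q) = -2*q*(-4 + 0) = -2*q*(-4) = -(-8)*q = 8*q)
N(E) = -E/2 (N(E) = 2*((-1/20*5)*E) = 2*(-E/4) = -E/2)
c*N(Z(T(3, -5))) = -(-9)*8*(-5)/506 = -(-9)*(-40)/506 = -9/253*20 = -180/253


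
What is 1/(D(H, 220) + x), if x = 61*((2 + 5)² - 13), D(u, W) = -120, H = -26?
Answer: 1/2076 ≈ 0.00048170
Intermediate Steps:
x = 2196 (x = 61*(7² - 13) = 61*(49 - 13) = 61*36 = 2196)
1/(D(H, 220) + x) = 1/(-120 + 2196) = 1/2076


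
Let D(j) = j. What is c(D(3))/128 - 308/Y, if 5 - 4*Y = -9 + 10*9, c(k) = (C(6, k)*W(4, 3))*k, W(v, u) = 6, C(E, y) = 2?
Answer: 10027/608 ≈ 16.492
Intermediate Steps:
c(k) = 12*k (c(k) = (2*6)*k = 12*k)
Y = -19 (Y = 5/4 - (-9 + 10*9)/4 = 5/4 - (-9 + 90)/4 = 5/4 - ¼*81 = 5/4 - 81/4 = -19)
c(D(3))/128 - 308/Y = (12*3)/128 - 308/(-19) = 36*(1/128) - 308*(-1/19) = 9/32 + 308/19 = 10027/608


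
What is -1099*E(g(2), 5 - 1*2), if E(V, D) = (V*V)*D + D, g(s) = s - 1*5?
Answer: -32970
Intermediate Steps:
g(s) = -5 + s (g(s) = s - 5 = -5 + s)
E(V, D) = D + D*V² (E(V, D) = V²*D + D = D*V² + D = D + D*V²)
-1099*E(g(2), 5 - 1*2) = -1099*(5 - 1*2)*(1 + (-5 + 2)²) = -1099*(5 - 2)*(1 + (-3)²) = -3297*(1 + 9) = -3297*10 = -1099*30 = -32970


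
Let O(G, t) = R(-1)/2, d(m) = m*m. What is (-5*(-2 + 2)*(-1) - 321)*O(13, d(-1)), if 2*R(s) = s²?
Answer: -321/4 ≈ -80.250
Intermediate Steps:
R(s) = s²/2
d(m) = m²
O(G, t) = ¼ (O(G, t) = ((½)*(-1)²)/2 = ((½)*1)*(½) = (½)*(½) = ¼)
(-5*(-2 + 2)*(-1) - 321)*O(13, d(-1)) = (-5*(-2 + 2)*(-1) - 321)*(¼) = (-5*0*(-1) - 321)*(¼) = (0*(-1) - 321)*(¼) = (0 - 321)*(¼) = -321*¼ = -321/4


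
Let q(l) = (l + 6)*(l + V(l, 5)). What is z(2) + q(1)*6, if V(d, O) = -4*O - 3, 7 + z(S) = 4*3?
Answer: -919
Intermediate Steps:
z(S) = 5 (z(S) = -7 + 4*3 = -7 + 12 = 5)
V(d, O) = -3 - 4*O
q(l) = (-23 + l)*(6 + l) (q(l) = (l + 6)*(l + (-3 - 4*5)) = (6 + l)*(l + (-3 - 20)) = (6 + l)*(l - 23) = (6 + l)*(-23 + l) = (-23 + l)*(6 + l))
z(2) + q(1)*6 = 5 + (-138 + 1**2 - 17*1)*6 = 5 + (-138 + 1 - 17)*6 = 5 - 154*6 = 5 - 924 = -919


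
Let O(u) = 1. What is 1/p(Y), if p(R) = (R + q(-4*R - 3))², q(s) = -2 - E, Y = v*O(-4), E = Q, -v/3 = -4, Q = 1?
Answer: 1/81 ≈ 0.012346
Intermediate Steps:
v = 12 (v = -3*(-4) = 12)
E = 1
Y = 12 (Y = 12*1 = 12)
q(s) = -3 (q(s) = -2 - 1*1 = -2 - 1 = -3)
p(R) = (-3 + R)² (p(R) = (R - 3)² = (-3 + R)²)
1/p(Y) = 1/((-3 + 12)²) = 1/(9²) = 1/81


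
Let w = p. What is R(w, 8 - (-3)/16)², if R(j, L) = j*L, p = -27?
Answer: 12510369/256 ≈ 48869.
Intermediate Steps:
w = -27
R(j, L) = L*j
R(w, 8 - (-3)/16)² = ((8 - (-3)/16)*(-27))² = ((8 - 1*(-3/16))*(-27))² = ((8 + 3/16)*(-27))² = ((131/16)*(-27))² = (-3537/16)² = 12510369/256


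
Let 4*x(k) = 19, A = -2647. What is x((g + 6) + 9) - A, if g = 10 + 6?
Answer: 10607/4 ≈ 2651.8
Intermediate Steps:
g = 16
x(k) = 19/4 (x(k) = (¼)*19 = 19/4)
x((g + 6) + 9) - A = 19/4 - 1*(-2647) = 19/4 + 2647 = 10607/4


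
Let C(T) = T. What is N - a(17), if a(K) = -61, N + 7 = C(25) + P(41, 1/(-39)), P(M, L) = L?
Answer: 3080/39 ≈ 78.974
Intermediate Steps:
N = 701/39 (N = -7 + (25 + 1/(-39)) = -7 + (25 - 1/39) = -7 + 974/39 = 701/39 ≈ 17.974)
N - a(17) = 701/39 - 1*(-61) = 701/39 + 61 = 3080/39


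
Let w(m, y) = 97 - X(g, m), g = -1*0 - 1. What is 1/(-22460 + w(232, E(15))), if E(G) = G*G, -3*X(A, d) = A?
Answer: -3/67090 ≈ -4.4716e-5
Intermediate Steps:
g = -1 (g = 0 - 1 = -1)
X(A, d) = -A/3
E(G) = G**2
w(m, y) = 290/3 (w(m, y) = 97 - (-1)*(-1)/3 = 97 - 1*1/3 = 97 - 1/3 = 290/3)
1/(-22460 + w(232, E(15))) = 1/(-22460 + 290/3) = 1/(-67090/3) = -3/67090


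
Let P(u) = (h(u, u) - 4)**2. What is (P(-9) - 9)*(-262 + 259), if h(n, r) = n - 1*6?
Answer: -1056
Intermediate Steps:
h(n, r) = -6 + n (h(n, r) = n - 6 = -6 + n)
P(u) = (-10 + u)**2 (P(u) = ((-6 + u) - 4)**2 = (-10 + u)**2)
(P(-9) - 9)*(-262 + 259) = ((-10 - 9)**2 - 9)*(-262 + 259) = ((-19)**2 - 9)*(-3) = (361 - 9)*(-3) = 352*(-3) = -1056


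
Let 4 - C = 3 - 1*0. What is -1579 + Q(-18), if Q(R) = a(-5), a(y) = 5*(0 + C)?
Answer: -1574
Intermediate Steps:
C = 1 (C = 4 - (3 - 1*0) = 4 - (3 + 0) = 4 - 1*3 = 4 - 3 = 1)
a(y) = 5 (a(y) = 5*(0 + 1) = 5*1 = 5)
Q(R) = 5
-1579 + Q(-18) = -1579 + 5 = -1574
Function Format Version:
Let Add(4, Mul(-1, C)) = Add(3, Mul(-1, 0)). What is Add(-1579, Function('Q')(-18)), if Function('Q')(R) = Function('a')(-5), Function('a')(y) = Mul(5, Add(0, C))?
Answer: -1574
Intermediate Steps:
C = 1 (C = Add(4, Mul(-1, Add(3, Mul(-1, 0)))) = Add(4, Mul(-1, Add(3, 0))) = Add(4, Mul(-1, 3)) = Add(4, -3) = 1)
Function('a')(y) = 5 (Function('a')(y) = Mul(5, Add(0, 1)) = Mul(5, 1) = 5)
Function('Q')(R) = 5
Add(-1579, Function('Q')(-18)) = Add(-1579, 5) = -1574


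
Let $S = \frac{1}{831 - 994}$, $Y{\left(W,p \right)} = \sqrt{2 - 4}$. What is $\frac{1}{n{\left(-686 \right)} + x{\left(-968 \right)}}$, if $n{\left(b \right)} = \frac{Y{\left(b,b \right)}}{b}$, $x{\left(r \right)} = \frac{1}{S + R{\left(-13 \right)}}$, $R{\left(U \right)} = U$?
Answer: $- \frac{40654788440}{3128063481} + \frac{770789600 i \sqrt{2}}{3128063481} \approx -12.997 + 0.34848 i$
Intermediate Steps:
$Y{\left(W,p \right)} = i \sqrt{2}$ ($Y{\left(W,p \right)} = \sqrt{-2} = i \sqrt{2}$)
$S = - \frac{1}{163}$ ($S = \frac{1}{-163} = - \frac{1}{163} \approx -0.006135$)
$x{\left(r \right)} = - \frac{163}{2120}$ ($x{\left(r \right)} = \frac{1}{- \frac{1}{163} - 13} = \frac{1}{- \frac{2120}{163}} = - \frac{163}{2120}$)
$n{\left(b \right)} = \frac{i \sqrt{2}}{b}$
$\frac{1}{n{\left(-686 \right)} + x{\left(-968 \right)}} = \frac{1}{\frac{i \sqrt{2}}{-686} - \frac{163}{2120}} = \frac{1}{i \sqrt{2} \left(- \frac{1}{686}\right) - \frac{163}{2120}} = \frac{1}{- \frac{i \sqrt{2}}{686} - \frac{163}{2120}} = \frac{1}{- \frac{163}{2120} - \frac{i \sqrt{2}}{686}}$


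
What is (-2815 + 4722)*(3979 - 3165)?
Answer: 1552298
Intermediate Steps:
(-2815 + 4722)*(3979 - 3165) = 1907*814 = 1552298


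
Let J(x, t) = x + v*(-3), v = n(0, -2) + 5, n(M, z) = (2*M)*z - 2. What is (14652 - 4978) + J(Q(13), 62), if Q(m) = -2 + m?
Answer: 9676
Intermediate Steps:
n(M, z) = -2 + 2*M*z (n(M, z) = 2*M*z - 2 = -2 + 2*M*z)
v = 3 (v = (-2 + 2*0*(-2)) + 5 = (-2 + 0) + 5 = -2 + 5 = 3)
J(x, t) = -9 + x (J(x, t) = x + 3*(-3) = x - 9 = -9 + x)
(14652 - 4978) + J(Q(13), 62) = (14652 - 4978) + (-9 + (-2 + 13)) = 9674 + (-9 + 11) = 9674 + 2 = 9676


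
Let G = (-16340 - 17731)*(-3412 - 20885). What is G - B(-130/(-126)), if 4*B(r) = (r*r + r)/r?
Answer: 52152854449/63 ≈ 8.2782e+8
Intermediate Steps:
B(r) = (r + r²)/(4*r) (B(r) = ((r*r + r)/r)/4 = ((r² + r)/r)/4 = ((r + r²)/r)/4 = (r + r²)/(4*r))
G = 827823087 (G = -34071*(-24297) = 827823087)
G - B(-130/(-126)) = 827823087 - (¼ + (-130/(-126))/4) = 827823087 - (¼ + (-130*(-1/126))/4) = 827823087 - (¼ + (¼)*(65/63)) = 827823087 - (¼ + 65/252) = 827823087 - 1*32/63 = 827823087 - 32/63 = 52152854449/63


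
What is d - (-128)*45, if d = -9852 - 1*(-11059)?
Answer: 6967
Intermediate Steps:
d = 1207 (d = -9852 + 11059 = 1207)
d - (-128)*45 = 1207 - (-128)*45 = 1207 - 1*(-5760) = 1207 + 5760 = 6967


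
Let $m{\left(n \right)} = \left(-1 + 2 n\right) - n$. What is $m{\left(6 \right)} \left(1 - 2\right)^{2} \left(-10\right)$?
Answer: $-50$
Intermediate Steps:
$m{\left(n \right)} = -1 + n$
$m{\left(6 \right)} \left(1 - 2\right)^{2} \left(-10\right) = \left(-1 + 6\right) \left(1 - 2\right)^{2} \left(-10\right) = 5 \left(-1\right)^{2} \left(-10\right) = 5 \cdot 1 \left(-10\right) = 5 \left(-10\right) = -50$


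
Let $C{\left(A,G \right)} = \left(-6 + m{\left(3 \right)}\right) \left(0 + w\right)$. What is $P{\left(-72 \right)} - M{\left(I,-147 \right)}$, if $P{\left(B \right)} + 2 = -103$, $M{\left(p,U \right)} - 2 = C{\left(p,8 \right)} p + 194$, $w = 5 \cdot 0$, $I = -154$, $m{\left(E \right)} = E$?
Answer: $-301$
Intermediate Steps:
$w = 0$
$C{\left(A,G \right)} = 0$ ($C{\left(A,G \right)} = \left(-6 + 3\right) \left(0 + 0\right) = \left(-3\right) 0 = 0$)
$M{\left(p,U \right)} = 196$ ($M{\left(p,U \right)} = 2 + \left(0 p + 194\right) = 2 + \left(0 + 194\right) = 2 + 194 = 196$)
$P{\left(B \right)} = -105$ ($P{\left(B \right)} = -2 - 103 = -105$)
$P{\left(-72 \right)} - M{\left(I,-147 \right)} = -105 - 196 = -301$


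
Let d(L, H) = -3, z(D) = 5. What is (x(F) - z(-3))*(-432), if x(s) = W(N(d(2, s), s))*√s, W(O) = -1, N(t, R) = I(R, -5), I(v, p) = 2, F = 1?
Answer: 2592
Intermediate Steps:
N(t, R) = 2
x(s) = -√s
(x(F) - z(-3))*(-432) = (-√1 - 1*5)*(-432) = (-1*1 - 5)*(-432) = (-1 - 5)*(-432) = -6*(-432) = 2592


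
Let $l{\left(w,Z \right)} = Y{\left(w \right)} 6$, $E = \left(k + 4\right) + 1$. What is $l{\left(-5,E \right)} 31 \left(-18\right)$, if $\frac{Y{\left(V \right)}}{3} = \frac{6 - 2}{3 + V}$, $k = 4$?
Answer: $20088$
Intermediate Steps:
$Y{\left(V \right)} = \frac{12}{3 + V}$ ($Y{\left(V \right)} = 3 \frac{6 - 2}{3 + V} = 3 \frac{4}{3 + V} = \frac{12}{3 + V}$)
$E = 9$ ($E = \left(4 + 4\right) + 1 = 8 + 1 = 9$)
$l{\left(w,Z \right)} = \frac{72}{3 + w}$ ($l{\left(w,Z \right)} = \frac{12}{3 + w} 6 = \frac{72}{3 + w}$)
$l{\left(-5,E \right)} 31 \left(-18\right) = \frac{72}{3 - 5} \cdot 31 \left(-18\right) = \frac{72}{-2} \cdot 31 \left(-18\right) = 72 \left(- \frac{1}{2}\right) 31 \left(-18\right) = \left(-36\right) 31 \left(-18\right) = \left(-1116\right) \left(-18\right) = 20088$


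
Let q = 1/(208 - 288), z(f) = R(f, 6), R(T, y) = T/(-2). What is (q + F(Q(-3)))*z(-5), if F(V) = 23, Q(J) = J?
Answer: 1839/32 ≈ 57.469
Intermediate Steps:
R(T, y) = -T/2 (R(T, y) = T*(-½) = -T/2)
z(f) = -f/2
q = -1/80 (q = 1/(-80) = -1/80 ≈ -0.012500)
(q + F(Q(-3)))*z(-5) = (-1/80 + 23)*(-½*(-5)) = (1839/80)*(5/2) = 1839/32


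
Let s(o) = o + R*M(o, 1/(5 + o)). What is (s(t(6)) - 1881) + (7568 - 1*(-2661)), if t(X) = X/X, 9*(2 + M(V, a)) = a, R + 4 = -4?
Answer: 225851/27 ≈ 8364.8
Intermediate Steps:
R = -8 (R = -4 - 4 = -8)
M(V, a) = -2 + a/9
t(X) = 1
s(o) = 16 + o - 8/(9*(5 + o)) (s(o) = o - 8*(-2 + 1/(9*(5 + o))) = o + (16 - 8/(9*(5 + o))) = 16 + o - 8/(9*(5 + o)))
(s(t(6)) - 1881) + (7568 - 1*(-2661)) = ((712/9 + 1**2 + 21*1)/(5 + 1) - 1881) + (7568 - 1*(-2661)) = ((712/9 + 1 + 21)/6 - 1881) + (7568 + 2661) = ((1/6)*(910/9) - 1881) + 10229 = (455/27 - 1881) + 10229 = -50332/27 + 10229 = 225851/27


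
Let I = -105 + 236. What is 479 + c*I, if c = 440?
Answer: 58119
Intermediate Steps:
I = 131
479 + c*I = 479 + 440*131 = 479 + 57640 = 58119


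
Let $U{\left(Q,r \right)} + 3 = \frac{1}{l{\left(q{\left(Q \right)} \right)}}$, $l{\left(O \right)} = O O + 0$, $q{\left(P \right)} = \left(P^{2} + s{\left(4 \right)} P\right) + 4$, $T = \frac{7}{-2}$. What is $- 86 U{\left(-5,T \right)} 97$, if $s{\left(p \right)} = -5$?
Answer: $\frac{36483737}{1458} \approx 25023.0$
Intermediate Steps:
$T = - \frac{7}{2}$ ($T = 7 \left(- \frac{1}{2}\right) = - \frac{7}{2} \approx -3.5$)
$q{\left(P \right)} = 4 + P^{2} - 5 P$ ($q{\left(P \right)} = \left(P^{2} - 5 P\right) + 4 = 4 + P^{2} - 5 P$)
$l{\left(O \right)} = O^{2}$ ($l{\left(O \right)} = O^{2} + 0 = O^{2}$)
$U{\left(Q,r \right)} = -3 + \frac{1}{\left(4 + Q^{2} - 5 Q\right)^{2}}$
$- 86 U{\left(-5,T \right)} 97 = - 86 \left(-3 + \frac{1}{\left(4 + \left(-5\right)^{2} - -25\right)^{2}}\right) 97 = - 86 \left(-3 + \frac{1}{\left(4 + 25 + 25\right)^{2}}\right) 97 = - 86 \left(-3 + \frac{1}{2916}\right) 97 = \left(-86\right) \left(- \frac{8747}{2916}\right) 97 = \frac{376121}{1458} \cdot 97 = \frac{36483737}{1458}$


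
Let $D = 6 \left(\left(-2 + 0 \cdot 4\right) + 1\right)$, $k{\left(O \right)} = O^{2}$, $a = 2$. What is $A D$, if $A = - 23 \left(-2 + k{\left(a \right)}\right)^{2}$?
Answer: $552$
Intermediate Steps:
$D = -6$ ($D = 6 \left(\left(-2 + 0\right) + 1\right) = 6 \left(-2 + 1\right) = 6 \left(-1\right) = -6$)
$A = -92$ ($A = - 23 \left(-2 + 2^{2}\right)^{2} = - 23 \left(-2 + 4\right)^{2} = - 23 \cdot 2^{2} = \left(-23\right) 4 = -92$)
$A D = \left(-92\right) \left(-6\right) = 552$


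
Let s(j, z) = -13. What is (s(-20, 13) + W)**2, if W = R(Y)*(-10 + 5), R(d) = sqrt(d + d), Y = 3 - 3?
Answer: 169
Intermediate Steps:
Y = 0
R(d) = sqrt(2)*sqrt(d) (R(d) = sqrt(2*d) = sqrt(2)*sqrt(d))
W = 0 (W = (sqrt(2)*sqrt(0))*(-10 + 5) = (sqrt(2)*0)*(-5) = 0*(-5) = 0)
(s(-20, 13) + W)**2 = (-13 + 0)**2 = (-13)**2 = 169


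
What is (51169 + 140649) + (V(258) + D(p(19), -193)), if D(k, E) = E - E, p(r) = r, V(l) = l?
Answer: 192076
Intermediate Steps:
D(k, E) = 0
(51169 + 140649) + (V(258) + D(p(19), -193)) = (51169 + 140649) + (258 + 0) = 191818 + 258 = 192076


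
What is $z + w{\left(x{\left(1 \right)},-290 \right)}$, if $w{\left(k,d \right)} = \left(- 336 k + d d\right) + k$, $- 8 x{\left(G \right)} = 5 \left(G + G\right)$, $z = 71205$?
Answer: $\frac{622895}{4} \approx 1.5572 \cdot 10^{5}$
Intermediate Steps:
$x{\left(G \right)} = - \frac{5 G}{4}$ ($x{\left(G \right)} = - \frac{5 \left(G + G\right)}{8} = - \frac{5 \cdot 2 G}{8} = - \frac{10 G}{8} = - \frac{5 G}{4}$)
$w{\left(k,d \right)} = d^{2} - 335 k$ ($w{\left(k,d \right)} = \left(- 336 k + d^{2}\right) + k = \left(d^{2} - 336 k\right) + k = d^{2} - 335 k$)
$z + w{\left(x{\left(1 \right)},-290 \right)} = 71205 + \left(\left(-290\right)^{2} - 335 \left(\left(- \frac{5}{4}\right) 1\right)\right) = 71205 + \left(84100 - - \frac{1675}{4}\right) = 71205 + \left(84100 + \frac{1675}{4}\right) = 71205 + \frac{338075}{4} = \frac{622895}{4}$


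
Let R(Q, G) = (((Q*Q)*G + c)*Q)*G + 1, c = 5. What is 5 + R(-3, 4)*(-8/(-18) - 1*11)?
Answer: 46690/9 ≈ 5187.8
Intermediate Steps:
R(Q, G) = 1 + G*Q*(5 + G*Q²) (R(Q, G) = (((Q*Q)*G + 5)*Q)*G + 1 = ((Q²*G + 5)*Q)*G + 1 = ((G*Q² + 5)*Q)*G + 1 = ((5 + G*Q²)*Q)*G + 1 = (Q*(5 + G*Q²))*G + 1 = G*Q*(5 + G*Q²) + 1 = 1 + G*Q*(5 + G*Q²))
5 + R(-3, 4)*(-8/(-18) - 1*11) = 5 + (1 + 4²*(-3)³ + 5*4*(-3))*(-8/(-18) - 1*11) = 5 + (1 + 16*(-27) - 60)*(-8*(-1/18) - 11) = 5 + (1 - 432 - 60)*(4/9 - 11) = 5 - 491*(-95/9) = 5 + 46645/9 = 46690/9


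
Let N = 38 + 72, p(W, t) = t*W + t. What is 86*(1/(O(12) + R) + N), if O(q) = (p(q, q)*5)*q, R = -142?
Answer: 43601183/4609 ≈ 9460.0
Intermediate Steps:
p(W, t) = t + W*t (p(W, t) = W*t + t = t + W*t)
O(q) = 5*q²*(1 + q) (O(q) = ((q*(1 + q))*5)*q = (5*q*(1 + q))*q = 5*q²*(1 + q))
N = 110
86*(1/(O(12) + R) + N) = 86*(1/(5*12²*(1 + 12) - 142) + 110) = 86*(1/(5*144*13 - 142) + 110) = 86*(1/(9360 - 142) + 110) = 86*(1/9218 + 110) = 86*(1013981/9218) = 43601183/4609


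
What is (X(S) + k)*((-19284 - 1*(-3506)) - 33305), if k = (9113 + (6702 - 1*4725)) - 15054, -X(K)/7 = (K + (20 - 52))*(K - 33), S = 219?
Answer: 12144999354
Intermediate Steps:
X(K) = -7*(-33 + K)*(-32 + K) (X(K) = -7*(K + (20 - 52))*(K - 33) = -7*(K - 32)*(-33 + K) = -7*(-32 + K)*(-33 + K) = -7*(-33 + K)*(-32 + K))
k = -3964 (k = (9113 + (6702 - 4725)) - 15054 = (9113 + 1977) - 15054 = 11090 - 15054 = -3964)
(X(S) + k)*((-19284 - 1*(-3506)) - 33305) = ((-7392 - 7*219² + 455*219) - 3964)*((-19284 - 1*(-3506)) - 33305) = ((-7392 - 7*47961 + 99645) - 3964)*((-19284 + 3506) - 33305) = ((-7392 - 335727 + 99645) - 3964)*(-15778 - 33305) = (-243474 - 3964)*(-49083) = -247438*(-49083) = 12144999354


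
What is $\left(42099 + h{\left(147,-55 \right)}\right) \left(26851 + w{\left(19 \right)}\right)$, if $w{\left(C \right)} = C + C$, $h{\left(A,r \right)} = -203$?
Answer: $1126541544$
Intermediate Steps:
$w{\left(C \right)} = 2 C$
$\left(42099 + h{\left(147,-55 \right)}\right) \left(26851 + w{\left(19 \right)}\right) = \left(42099 - 203\right) \left(26851 + 2 \cdot 19\right) = 41896 \left(26851 + 38\right) = 41896 \cdot 26889 = 1126541544$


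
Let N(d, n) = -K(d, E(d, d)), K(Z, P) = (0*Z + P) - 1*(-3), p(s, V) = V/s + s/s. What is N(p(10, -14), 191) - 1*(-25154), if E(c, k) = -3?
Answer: 25154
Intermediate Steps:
p(s, V) = 1 + V/s (p(s, V) = V/s + 1 = 1 + V/s)
K(Z, P) = 3 + P (K(Z, P) = (0 + P) + 3 = P + 3 = 3 + P)
N(d, n) = 0 (N(d, n) = -(3 - 3) = -1*0 = 0)
N(p(10, -14), 191) - 1*(-25154) = 0 - 1*(-25154) = 0 + 25154 = 25154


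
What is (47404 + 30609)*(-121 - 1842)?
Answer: -153139519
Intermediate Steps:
(47404 + 30609)*(-121 - 1842) = 78013*(-1963) = -153139519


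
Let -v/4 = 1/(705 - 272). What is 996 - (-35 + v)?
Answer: 446427/433 ≈ 1031.0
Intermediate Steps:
v = -4/433 (v = -4/(705 - 272) = -4/433 ≈ -0.0092379)
996 - (-35 + v) = 996 - (-35 - 4/433) = 996 - 1*(-15159/433) = 996 + 15159/433 = 446427/433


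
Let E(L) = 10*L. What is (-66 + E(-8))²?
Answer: 21316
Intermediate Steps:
(-66 + E(-8))² = (-66 + 10*(-8))² = (-66 - 80)² = (-146)² = 21316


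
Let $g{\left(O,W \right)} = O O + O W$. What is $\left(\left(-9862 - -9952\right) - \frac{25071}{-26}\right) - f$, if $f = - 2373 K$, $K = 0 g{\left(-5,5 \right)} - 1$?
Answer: $- \frac{34287}{26} \approx -1318.7$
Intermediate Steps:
$g{\left(O,W \right)} = O^{2} + O W$
$K = -1$ ($K = 0 \left(- 5 \left(-5 + 5\right)\right) - 1 = 0 \left(\left(-5\right) 0\right) - 1 = 0 \cdot 0 - 1 = 0 - 1 = -1$)
$f = 2373$ ($f = \left(-2373\right) \left(-1\right) = 2373$)
$\left(\left(-9862 - -9952\right) - \frac{25071}{-26}\right) - f = \left(\left(-9862 - -9952\right) - \frac{25071}{-26}\right) - 2373 = \left(\left(-9862 + 9952\right) - - \frac{25071}{26}\right) - 2373 = \left(90 + \frac{25071}{26}\right) - 2373 = \frac{27411}{26} - 2373 = - \frac{34287}{26}$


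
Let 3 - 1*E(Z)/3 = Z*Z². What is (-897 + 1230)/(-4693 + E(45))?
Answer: -333/278059 ≈ -0.0011976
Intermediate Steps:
E(Z) = 9 - 3*Z³ (E(Z) = 9 - 3*Z*Z² = 9 - 3*Z³)
(-897 + 1230)/(-4693 + E(45)) = (-897 + 1230)/(-4693 + (9 - 3*45³)) = 333/(-4693 + (9 - 3*91125)) = 333/(-4693 + (9 - 273375)) = 333/(-4693 - 273366) = 333/(-278059) = 333*(-1/278059) = -333/278059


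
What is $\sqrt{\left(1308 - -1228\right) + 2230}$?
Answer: $\sqrt{4766} \approx 69.036$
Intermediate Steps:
$\sqrt{\left(1308 - -1228\right) + 2230} = \sqrt{\left(1308 + 1228\right) + 2230} = \sqrt{2536 + 2230} = \sqrt{4766}$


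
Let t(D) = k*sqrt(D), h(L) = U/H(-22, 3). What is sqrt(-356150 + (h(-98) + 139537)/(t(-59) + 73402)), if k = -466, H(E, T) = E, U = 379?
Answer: sqrt(935)*sqrt((-6766160249 + 42955880*I*sqrt(59))/(36701 - 233*I*sqrt(59)))/22 ≈ 7.7474e-5 + 596.78*I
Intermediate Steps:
h(L) = -379/22 (h(L) = 379/(-22) = 379*(-1/22) = -379/22)
t(D) = -466*sqrt(D)
sqrt(-356150 + (h(-98) + 139537)/(t(-59) + 73402)) = sqrt(-356150 + (-379/22 + 139537)/(-466*I*sqrt(59) + 73402)) = sqrt(-356150 + 3069435/(22*(-466*I*sqrt(59) + 73402))) = sqrt(-356150 + 3069435/(22*(73402 - 466*I*sqrt(59))))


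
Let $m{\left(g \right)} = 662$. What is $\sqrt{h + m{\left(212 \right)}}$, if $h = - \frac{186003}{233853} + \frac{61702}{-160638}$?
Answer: $\frac{\sqrt{25903800161501562209802}}{6260946369} \approx 25.706$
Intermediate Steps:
$h = - \frac{7384724620}{6260946369}$ ($h = \left(-186003\right) \frac{1}{233853} + 61702 \left(- \frac{1}{160638}\right) = - \frac{62001}{77951} - \frac{30851}{80319} = - \frac{7384724620}{6260946369} \approx -1.1795$)
$\sqrt{h + m{\left(212 \right)}} = \sqrt{- \frac{7384724620}{6260946369} + 662} = \sqrt{\frac{4137361771658}{6260946369}} = \frac{\sqrt{25903800161501562209802}}{6260946369}$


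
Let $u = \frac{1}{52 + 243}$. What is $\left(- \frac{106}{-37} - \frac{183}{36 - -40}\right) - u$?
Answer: $\frac{376263}{829540} \approx 0.45358$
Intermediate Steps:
$u = \frac{1}{295} \approx 0.0033898$
$\left(- \frac{106}{-37} - \frac{183}{36 - -40}\right) - u = \left(- \frac{106}{-37} - \frac{183}{36 - -40}\right) - \frac{1}{295} = \left(\left(-106\right) \left(- \frac{1}{37}\right) - \frac{183}{36 + 40}\right) - \frac{1}{295} = \left(\frac{106}{37} - \frac{183}{76}\right) - \frac{1}{295} = \frac{1285}{2812} - \frac{1}{295} = \frac{376263}{829540}$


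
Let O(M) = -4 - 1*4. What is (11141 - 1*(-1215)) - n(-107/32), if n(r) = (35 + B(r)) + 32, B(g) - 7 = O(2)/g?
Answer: 1313918/107 ≈ 12280.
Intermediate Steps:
O(M) = -8 (O(M) = -4 - 4 = -8)
B(g) = 7 - 8/g
n(r) = 74 - 8/r (n(r) = (35 + (7 - 8/r)) + 32 = (42 - 8/r) + 32 = 74 - 8/r)
(11141 - 1*(-1215)) - n(-107/32) = (11141 - 1*(-1215)) - (74 - 8/((-107/32))) = (11141 + 1215) - (74 - 8/((-107*1/32))) = 12356 - (74 - 8/(-107/32)) = 12356 - (74 - 8*(-32/107)) = 12356 - (74 + 256/107) = 12356 - 1*8174/107 = 12356 - 8174/107 = 1313918/107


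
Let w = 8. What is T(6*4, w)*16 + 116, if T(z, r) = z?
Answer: 500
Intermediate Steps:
T(6*4, w)*16 + 116 = (6*4)*16 + 116 = 24*16 + 116 = 384 + 116 = 500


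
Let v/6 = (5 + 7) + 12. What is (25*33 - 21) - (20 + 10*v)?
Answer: -656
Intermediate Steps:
v = 144 (v = 6*((5 + 7) + 12) = 6*(12 + 12) = 6*24 = 144)
(25*33 - 21) - (20 + 10*v) = (25*33 - 21) - (20 + 10*144) = (825 - 21) - (20 + 1440) = 804 - 1*1460 = 804 - 1460 = -656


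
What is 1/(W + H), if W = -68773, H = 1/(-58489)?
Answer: -58489/4022463998 ≈ -1.4541e-5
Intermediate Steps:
H = -1/58489 ≈ -1.7097e-5
1/(W + H) = 1/(-68773 - 1/58489) = 1/(-4022463998/58489) = -58489/4022463998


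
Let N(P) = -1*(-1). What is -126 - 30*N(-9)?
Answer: -156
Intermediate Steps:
N(P) = 1
-126 - 30*N(-9) = -126 - 30*1 = -126 - 30 = -156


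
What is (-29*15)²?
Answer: 189225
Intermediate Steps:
(-29*15)² = (-435)² = 189225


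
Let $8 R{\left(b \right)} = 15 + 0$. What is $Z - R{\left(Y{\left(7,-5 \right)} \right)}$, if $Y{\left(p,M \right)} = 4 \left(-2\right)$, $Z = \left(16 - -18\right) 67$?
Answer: $\frac{18209}{8} \approx 2276.1$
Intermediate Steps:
$Z = 2278$ ($Z = \left(16 + 18\right) 67 = 34 \cdot 67 = 2278$)
$Y{\left(p,M \right)} = -8$
$R{\left(b \right)} = \frac{15}{8}$ ($R{\left(b \right)} = \frac{15 + 0}{8} = \frac{1}{8} \cdot 15 = \frac{15}{8}$)
$Z - R{\left(Y{\left(7,-5 \right)} \right)} = 2278 - \frac{15}{8} = \frac{18209}{8}$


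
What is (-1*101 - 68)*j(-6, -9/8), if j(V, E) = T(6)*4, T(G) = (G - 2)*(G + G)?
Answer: -32448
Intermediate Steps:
T(G) = 2*G*(-2 + G) (T(G) = (-2 + G)*(2*G) = 2*G*(-2 + G))
j(V, E) = 192 (j(V, E) = (2*6*(-2 + 6))*4 = (2*6*4)*4 = 48*4 = 192)
(-1*101 - 68)*j(-6, -9/8) = (-1*101 - 68)*192 = (-101 - 68)*192 = -169*192 = -32448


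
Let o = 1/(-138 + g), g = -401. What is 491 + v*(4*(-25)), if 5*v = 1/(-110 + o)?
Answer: 29122661/59291 ≈ 491.18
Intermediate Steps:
o = -1/539 (o = 1/(-138 - 401) = 1/(-539) = -1/539 ≈ -0.0018553)
v = -539/296455 (v = 1/(5*(-110 - 1/539)) = 1/(5*(-59291/539)) = (⅕)*(-539/59291) = -539/296455 ≈ -0.0018182)
491 + v*(4*(-25)) = 491 - 2156*(-25)/296455 = 491 - 539/296455*(-100) = 491 + 10780/59291 = 29122661/59291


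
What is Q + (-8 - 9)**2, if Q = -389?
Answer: -100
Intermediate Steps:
Q + (-8 - 9)**2 = -389 + (-8 - 9)**2 = -389 + (-17)**2 = -389 + 289 = -100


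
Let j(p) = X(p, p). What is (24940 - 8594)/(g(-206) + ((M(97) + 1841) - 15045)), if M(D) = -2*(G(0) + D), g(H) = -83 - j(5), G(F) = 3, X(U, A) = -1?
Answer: -743/613 ≈ -1.2121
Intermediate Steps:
j(p) = -1
g(H) = -82 (g(H) = -83 - 1*(-1) = -83 + 1 = -82)
M(D) = -6 - 2*D (M(D) = -2*(3 + D) = -6 - 2*D)
(24940 - 8594)/(g(-206) + ((M(97) + 1841) - 15045)) = (24940 - 8594)/(-82 + (((-6 - 2*97) + 1841) - 15045)) = 16346/(-82 + (((-6 - 194) + 1841) - 15045)) = 16346/(-82 + ((-200 + 1841) - 15045)) = 16346/(-82 + (1641 - 15045)) = 16346/(-82 - 13404) = 16346/(-13486) = 16346*(-1/13486) = -743/613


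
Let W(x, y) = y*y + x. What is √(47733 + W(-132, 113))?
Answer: √60370 ≈ 245.70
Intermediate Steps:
W(x, y) = x + y² (W(x, y) = y² + x = x + y²)
√(47733 + W(-132, 113)) = √(47733 + (-132 + 113²)) = √(47733 + (-132 + 12769)) = √(47733 + 12637) = √60370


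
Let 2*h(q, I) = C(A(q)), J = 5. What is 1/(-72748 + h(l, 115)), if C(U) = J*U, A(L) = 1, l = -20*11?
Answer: -2/145491 ≈ -1.3747e-5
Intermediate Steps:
l = -220
C(U) = 5*U
h(q, I) = 5/2 (h(q, I) = (5*1)/2 = (1/2)*5 = 5/2)
1/(-72748 + h(l, 115)) = 1/(-72748 + 5/2) = 1/(-145491/2) = -2/145491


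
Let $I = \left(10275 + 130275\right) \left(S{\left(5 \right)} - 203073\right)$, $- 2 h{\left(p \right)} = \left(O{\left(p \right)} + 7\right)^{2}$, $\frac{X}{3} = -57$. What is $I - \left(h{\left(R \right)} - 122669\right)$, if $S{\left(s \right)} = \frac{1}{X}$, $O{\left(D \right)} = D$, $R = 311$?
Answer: $- \frac{1626879051233}{57} \approx -2.8542 \cdot 10^{10}$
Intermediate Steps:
$X = -171$ ($X = 3 \left(-57\right) = -171$)
$S{\left(s \right)} = - \frac{1}{171}$ ($S{\left(s \right)} = \frac{1}{-171} = - \frac{1}{171}$)
$h{\left(p \right)} = - \frac{\left(7 + p\right)^{2}}{2}$ ($h{\left(p \right)} = - \frac{\left(p + 7\right)^{2}}{2} = - \frac{\left(7 + p\right)^{2}}{2}$)
$I = - \frac{1626888925400}{57}$ ($I = \left(10275 + 130275\right) \left(- \frac{1}{171} - 203073\right) = 140550 \left(- \frac{34725484}{171}\right) = - \frac{1626888925400}{57} \approx -2.8542 \cdot 10^{10}$)
$I - \left(h{\left(R \right)} - 122669\right) = - \frac{1626888925400}{57} - \left(- \frac{\left(7 + 311\right)^{2}}{2} - 122669\right) = - \frac{1626888925400}{57} - \left(- \frac{318^{2}}{2} - 122669\right) = - \frac{1626888925400}{57} - \left(\left(- \frac{1}{2}\right) 101124 - 122669\right) = - \frac{1626888925400}{57} - \left(-50562 - 122669\right) = - \frac{1626888925400}{57} - -173231 = - \frac{1626888925400}{57} + 173231 = - \frac{1626879051233}{57}$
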